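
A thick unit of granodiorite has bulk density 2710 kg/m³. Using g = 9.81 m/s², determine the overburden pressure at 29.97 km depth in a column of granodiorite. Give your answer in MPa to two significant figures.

800 MPa

granodiorite: 2710 kg/m³ × 9.81 m/s² × 29970 m = 7.968×10^8 Pa = 796.8 MPa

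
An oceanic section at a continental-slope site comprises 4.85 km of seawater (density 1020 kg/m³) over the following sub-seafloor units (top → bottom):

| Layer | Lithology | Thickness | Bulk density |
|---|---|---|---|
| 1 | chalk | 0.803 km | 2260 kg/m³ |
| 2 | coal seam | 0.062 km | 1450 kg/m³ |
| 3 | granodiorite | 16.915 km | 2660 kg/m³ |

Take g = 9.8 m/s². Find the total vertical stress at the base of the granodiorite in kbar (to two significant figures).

seawater: 1020 kg/m³ × 9.8 m/s² × 4850 m = 4.848×10^7 Pa = 0.4848 kbar
chalk: 2260 kg/m³ × 9.8 m/s² × 803 m = 1.778×10^7 Pa = 0.1778 kbar
coal seam: 1450 kg/m³ × 9.8 m/s² × 62 m = 8.810×10^5 Pa = 8.810×10^-3 kbar
granodiorite: 2660 kg/m³ × 9.8 m/s² × 16915 m = 4.409×10^8 Pa = 4.409 kbar
Total = 0.4848 + 0.1778 + 8.810×10^-3 + 4.409 = 5.0809 kbar

5.1 kbar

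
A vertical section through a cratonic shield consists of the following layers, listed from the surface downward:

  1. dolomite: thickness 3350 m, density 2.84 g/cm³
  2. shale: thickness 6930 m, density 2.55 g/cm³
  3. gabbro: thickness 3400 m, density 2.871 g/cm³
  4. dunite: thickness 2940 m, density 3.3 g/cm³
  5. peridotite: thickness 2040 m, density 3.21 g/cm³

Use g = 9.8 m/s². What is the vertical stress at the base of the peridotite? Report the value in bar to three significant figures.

5210 bar

dolomite: 2840 kg/m³ × 9.8 m/s² × 3350 m = 9.324×10^7 Pa = 932.4 bar
shale: 2550 kg/m³ × 9.8 m/s² × 6930 m = 1.732×10^8 Pa = 1732 bar
gabbro: 2871 kg/m³ × 9.8 m/s² × 3400 m = 9.566×10^7 Pa = 956.6 bar
dunite: 3300 kg/m³ × 9.8 m/s² × 2940 m = 9.508×10^7 Pa = 950.8 bar
peridotite: 3210 kg/m³ × 9.8 m/s² × 2040 m = 6.417×10^7 Pa = 641.7 bar
Total = 932.4 + 1732 + 956.6 + 950.8 + 641.7 = 5213.3 bar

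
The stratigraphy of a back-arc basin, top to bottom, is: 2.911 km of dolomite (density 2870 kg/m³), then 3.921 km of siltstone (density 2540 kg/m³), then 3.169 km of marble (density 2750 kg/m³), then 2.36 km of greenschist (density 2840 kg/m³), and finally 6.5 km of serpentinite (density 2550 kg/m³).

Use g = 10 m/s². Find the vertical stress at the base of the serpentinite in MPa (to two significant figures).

dolomite: 2870 kg/m³ × 10 m/s² × 2911 m = 8.355×10^7 Pa = 83.55 MPa
siltstone: 2540 kg/m³ × 10 m/s² × 3921 m = 9.959×10^7 Pa = 99.59 MPa
marble: 2750 kg/m³ × 10 m/s² × 3169 m = 8.715×10^7 Pa = 87.15 MPa
greenschist: 2840 kg/m³ × 10 m/s² × 2360 m = 6.702×10^7 Pa = 67.02 MPa
serpentinite: 2550 kg/m³ × 10 m/s² × 6500 m = 1.657×10^8 Pa = 165.8 MPa
Total = 83.55 + 99.59 + 87.15 + 67.02 + 165.8 = 503.06 MPa

500 MPa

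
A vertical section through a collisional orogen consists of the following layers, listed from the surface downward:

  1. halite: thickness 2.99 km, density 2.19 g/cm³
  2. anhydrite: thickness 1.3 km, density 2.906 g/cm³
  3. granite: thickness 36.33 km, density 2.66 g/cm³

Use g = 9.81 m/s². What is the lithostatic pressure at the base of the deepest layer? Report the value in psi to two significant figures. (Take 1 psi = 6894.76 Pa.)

halite: 2190 kg/m³ × 9.81 m/s² × 2990 m = 6.424×10^7 Pa = 9317 psi
anhydrite: 2906 kg/m³ × 9.81 m/s² × 1300 m = 3.706×10^7 Pa = 5375 psi
granite: 2660 kg/m³ × 9.81 m/s² × 36330 m = 9.480×10^8 Pa = 1.375×10^5 psi
Total = 9317 + 5375 + 1.375×10^5 = 1.5219×10^5 psi

150000 psi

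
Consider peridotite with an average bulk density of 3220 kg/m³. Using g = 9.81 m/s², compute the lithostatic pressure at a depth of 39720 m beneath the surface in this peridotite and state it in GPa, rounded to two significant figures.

1.3 GPa

peridotite: 3220 kg/m³ × 9.81 m/s² × 39720 m = 1.255×10^9 Pa = 1.255 GPa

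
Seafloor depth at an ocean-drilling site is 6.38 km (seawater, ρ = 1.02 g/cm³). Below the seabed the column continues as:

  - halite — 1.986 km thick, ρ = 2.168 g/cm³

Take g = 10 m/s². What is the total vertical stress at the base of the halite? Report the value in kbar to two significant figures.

1.1 kbar

seawater: 1020 kg/m³ × 10 m/s² × 6380 m = 6.508×10^7 Pa = 0.6508 kbar
halite: 2168 kg/m³ × 10 m/s² × 1986 m = 4.306×10^7 Pa = 0.4306 kbar
Total = 0.6508 + 0.4306 = 1.0813 kbar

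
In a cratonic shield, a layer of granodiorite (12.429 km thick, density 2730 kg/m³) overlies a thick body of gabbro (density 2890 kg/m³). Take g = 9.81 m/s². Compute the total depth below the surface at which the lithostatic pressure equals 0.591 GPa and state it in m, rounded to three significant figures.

21500 m

Pressure at base of upper layers: 2730×9.81×12429 = 3.329×10^8 Pa = 0.3329 GPa
Remaining pressure to be supplied by gabbro: 5.910×10^8 − 3.329×10^8 = 2.581×10^8 Pa
Additional depth in gabbro = 2.581×10^8 Pa / (2890 kg/m³ × 9.81 m/s²) = 9105.0 m
Total depth = 12429 m + 9105.0 m = 21534 m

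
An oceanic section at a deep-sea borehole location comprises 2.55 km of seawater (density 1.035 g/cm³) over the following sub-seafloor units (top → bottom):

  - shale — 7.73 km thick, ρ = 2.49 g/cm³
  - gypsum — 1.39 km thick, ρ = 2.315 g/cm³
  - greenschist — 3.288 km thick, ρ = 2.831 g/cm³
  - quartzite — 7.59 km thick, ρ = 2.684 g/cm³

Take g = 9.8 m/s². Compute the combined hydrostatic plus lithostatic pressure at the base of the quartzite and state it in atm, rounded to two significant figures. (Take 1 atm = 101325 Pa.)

seawater: 1035 kg/m³ × 9.8 m/s² × 2550 m = 2.586×10^7 Pa = 255.3 atm
shale: 2490 kg/m³ × 9.8 m/s² × 7730 m = 1.886×10^8 Pa = 1862 atm
gypsum: 2315 kg/m³ × 9.8 m/s² × 1390 m = 3.153×10^7 Pa = 311.2 atm
greenschist: 2831 kg/m³ × 9.8 m/s² × 3288 m = 9.122×10^7 Pa = 900.3 atm
quartzite: 2684 kg/m³ × 9.8 m/s² × 7590 m = 1.996×10^8 Pa = 1970 atm
Total = 255.3 + 1862 + 311.2 + 900.3 + 1970 = 5298.7 atm

5300 atm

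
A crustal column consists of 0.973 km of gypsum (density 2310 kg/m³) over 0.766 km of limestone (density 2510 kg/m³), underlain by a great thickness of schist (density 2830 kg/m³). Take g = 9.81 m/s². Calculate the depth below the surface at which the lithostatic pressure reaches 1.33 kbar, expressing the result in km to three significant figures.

Pressure at base of upper layers: 2310×9.81×973 + 2510×9.81×766 = 4.091×10^7 Pa = 0.4091 kbar
Remaining pressure to be supplied by schist: 1.330×10^8 − 4.091×10^7 = 9.209×10^7 Pa
Additional depth in schist = 9.209×10^7 Pa / (2830 kg/m³ × 9.81 m/s²) = 3317.1 m
Total depth = 1739 m + 3317.1 m = 5056.1 m
= 5.0561 km

5.06 km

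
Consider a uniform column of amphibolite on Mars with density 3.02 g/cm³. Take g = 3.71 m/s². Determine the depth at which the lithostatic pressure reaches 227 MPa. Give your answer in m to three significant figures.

h = P/(ρg) = 227 MPa / (3020 kg/m³ × 3.71 m/s²) = 2.270×10^8 Pa / 11204 Pa/m = 20260 m

20300 m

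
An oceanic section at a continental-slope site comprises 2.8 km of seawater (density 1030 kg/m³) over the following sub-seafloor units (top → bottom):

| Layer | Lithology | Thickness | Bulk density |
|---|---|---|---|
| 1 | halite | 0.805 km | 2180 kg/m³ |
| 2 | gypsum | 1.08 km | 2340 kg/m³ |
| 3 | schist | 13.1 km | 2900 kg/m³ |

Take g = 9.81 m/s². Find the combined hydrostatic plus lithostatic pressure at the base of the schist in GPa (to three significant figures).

0.443 GPa

seawater: 1030 kg/m³ × 9.81 m/s² × 2800 m = 2.829×10^7 Pa = 0.02829 GPa
halite: 2180 kg/m³ × 9.81 m/s² × 805 m = 1.722×10^7 Pa = 0.01722 GPa
gypsum: 2340 kg/m³ × 9.81 m/s² × 1080 m = 2.479×10^7 Pa = 0.02479 GPa
schist: 2900 kg/m³ × 9.81 m/s² × 13100 m = 3.727×10^8 Pa = 0.3727 GPa
Total = 0.02829 + 0.01722 + 0.02479 + 0.3727 = 0.44298 GPa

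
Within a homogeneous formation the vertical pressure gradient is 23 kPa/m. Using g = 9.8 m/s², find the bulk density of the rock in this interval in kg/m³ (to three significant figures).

2350 kg/m³

ρ = (dP/dz)/g = 23 kPa/m / 9.8 m/s² = 23000 Pa/m / 9.8 m/s² = 2346.9 kg/m³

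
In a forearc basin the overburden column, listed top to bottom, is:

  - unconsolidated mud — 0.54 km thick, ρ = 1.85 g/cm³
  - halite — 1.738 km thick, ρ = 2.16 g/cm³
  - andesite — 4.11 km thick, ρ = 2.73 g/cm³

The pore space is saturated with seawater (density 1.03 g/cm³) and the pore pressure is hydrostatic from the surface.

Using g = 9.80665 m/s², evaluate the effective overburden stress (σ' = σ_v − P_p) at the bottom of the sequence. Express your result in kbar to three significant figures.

0.921 kbar

Overburden (lithostatic) stress σ_v:
unconsolidated mud: 1850 kg/m³ × 9.80665 m/s² × 540 m = 9.797×10^6 Pa = 9.797 MPa
halite: 2160 kg/m³ × 9.80665 m/s² × 1738 m = 3.681×10^7 Pa = 36.81 MPa
andesite: 2730 kg/m³ × 9.80665 m/s² × 4110 m = 1.100×10^8 Pa = 110.0 MPa
Total = 9.797 + 36.81 + 110.0 = 156.65 MPa
Pore pressure P_p = 1030 kg/m³ × 9.80665 m/s² × 6388 m = 6.452×10^7 Pa = 64.52 MPa
Effective stress σ' = σ_v − P_p = 156.6 − 64.52 = 92.121 MPa = 0.92121 kbar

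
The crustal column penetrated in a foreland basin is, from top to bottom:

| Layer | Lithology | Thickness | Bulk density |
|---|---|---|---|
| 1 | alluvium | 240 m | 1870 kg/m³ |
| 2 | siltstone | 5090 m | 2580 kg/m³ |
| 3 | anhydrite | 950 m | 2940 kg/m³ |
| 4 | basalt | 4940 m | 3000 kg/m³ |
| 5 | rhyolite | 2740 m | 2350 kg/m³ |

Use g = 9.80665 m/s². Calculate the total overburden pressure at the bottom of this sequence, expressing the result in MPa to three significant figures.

369 MPa

alluvium: 1870 kg/m³ × 9.80665 m/s² × 240 m = 4.401×10^6 Pa = 4.401 MPa
siltstone: 2580 kg/m³ × 9.80665 m/s² × 5090 m = 1.288×10^8 Pa = 128.8 MPa
anhydrite: 2940 kg/m³ × 9.80665 m/s² × 950 m = 2.739×10^7 Pa = 27.39 MPa
basalt: 3000 kg/m³ × 9.80665 m/s² × 4940 m = 1.453×10^8 Pa = 145.3 MPa
rhyolite: 2350 kg/m³ × 9.80665 m/s² × 2740 m = 6.315×10^7 Pa = 63.15 MPa
Total = 4.401 + 128.8 + 27.39 + 145.3 + 63.15 = 369.05 MPa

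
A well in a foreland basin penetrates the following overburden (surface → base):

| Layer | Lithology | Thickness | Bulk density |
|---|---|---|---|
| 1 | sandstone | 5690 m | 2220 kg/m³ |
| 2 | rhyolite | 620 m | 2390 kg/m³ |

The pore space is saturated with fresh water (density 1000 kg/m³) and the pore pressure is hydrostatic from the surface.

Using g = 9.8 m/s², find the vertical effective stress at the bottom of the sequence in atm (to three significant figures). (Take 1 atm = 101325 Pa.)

Overburden (lithostatic) stress σ_v:
sandstone: 2220 kg/m³ × 9.8 m/s² × 5690 m = 1.238×10^8 Pa = 123.8 MPa
rhyolite: 2390 kg/m³ × 9.8 m/s² × 620 m = 1.452×10^7 Pa = 14.52 MPa
Total = 123.8 + 14.52 = 138.31 MPa
Pore pressure P_p = 1000 kg/m³ × 9.8 m/s² × 6310 m = 6.184×10^7 Pa = 61.84 MPa
Effective stress σ' = σ_v − P_p = 138.3 − 61.84 = 76.475 MPa = 754.75 atm

755 atm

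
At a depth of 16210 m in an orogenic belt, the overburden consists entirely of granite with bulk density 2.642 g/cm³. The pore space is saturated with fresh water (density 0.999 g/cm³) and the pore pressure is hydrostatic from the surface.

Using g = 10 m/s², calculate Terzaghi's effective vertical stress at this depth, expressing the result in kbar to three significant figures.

2.66 kbar

Overburden (lithostatic) stress σ_v:
granite: 2642 kg/m³ × 10 m/s² × 16210 m = 4.283×10^8 Pa = 428.3 MPa
Pore pressure P_p = 999 kg/m³ × 10 m/s² × 16210 m = 1.619×10^8 Pa = 161.9 MPa
Effective stress σ' = σ_v − P_p = 428.3 − 161.9 = 266.33 MPa = 2.6633 kbar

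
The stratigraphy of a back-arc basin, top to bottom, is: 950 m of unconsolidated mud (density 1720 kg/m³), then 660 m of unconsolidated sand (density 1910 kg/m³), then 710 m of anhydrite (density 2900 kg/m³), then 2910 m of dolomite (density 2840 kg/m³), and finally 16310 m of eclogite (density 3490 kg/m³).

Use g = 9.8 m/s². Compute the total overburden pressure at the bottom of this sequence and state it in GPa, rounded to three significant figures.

unconsolidated mud: 1720 kg/m³ × 9.8 m/s² × 950 m = 1.601×10^7 Pa = 0.01601 GPa
unconsolidated sand: 1910 kg/m³ × 9.8 m/s² × 660 m = 1.235×10^7 Pa = 0.01235 GPa
anhydrite: 2900 kg/m³ × 9.8 m/s² × 710 m = 2.018×10^7 Pa = 0.02018 GPa
dolomite: 2840 kg/m³ × 9.8 m/s² × 2910 m = 8.099×10^7 Pa = 0.08099 GPa
eclogite: 3490 kg/m³ × 9.8 m/s² × 16310 m = 5.578×10^8 Pa = 0.5578 GPa
Total = 0.01601 + 0.01235 + 0.02018 + 0.08099 + 0.5578 = 0.68737 GPa

0.687 GPa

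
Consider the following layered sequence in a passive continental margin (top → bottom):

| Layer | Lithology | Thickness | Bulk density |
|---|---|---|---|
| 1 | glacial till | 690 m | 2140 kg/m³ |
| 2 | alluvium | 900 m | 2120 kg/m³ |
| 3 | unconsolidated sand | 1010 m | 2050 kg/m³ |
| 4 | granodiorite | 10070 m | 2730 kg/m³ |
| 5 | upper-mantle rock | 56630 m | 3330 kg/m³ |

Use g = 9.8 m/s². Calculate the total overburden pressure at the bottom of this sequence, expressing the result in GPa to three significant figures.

2.17 GPa

glacial till: 2140 kg/m³ × 9.8 m/s² × 690 m = 1.447×10^7 Pa = 0.01447 GPa
alluvium: 2120 kg/m³ × 9.8 m/s² × 900 m = 1.870×10^7 Pa = 0.01870 GPa
unconsolidated sand: 2050 kg/m³ × 9.8 m/s² × 1010 m = 2.029×10^7 Pa = 0.02029 GPa
granodiorite: 2730 kg/m³ × 9.8 m/s² × 10070 m = 2.694×10^8 Pa = 0.2694 GPa
upper-mantle rock: 3330 kg/m³ × 9.8 m/s² × 56630 m = 1.848×10^9 Pa = 1.848 GPa
Total = 0.01447 + 0.01870 + 0.02029 + 0.2694 + 1.848 = 2.1709 GPa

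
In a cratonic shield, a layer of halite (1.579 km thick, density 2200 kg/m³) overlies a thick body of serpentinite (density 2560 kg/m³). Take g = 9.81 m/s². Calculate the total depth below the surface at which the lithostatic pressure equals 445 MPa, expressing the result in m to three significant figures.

17900 m

Pressure at base of upper layers: 2200×9.81×1579 = 3.408×10^7 Pa = 34.08 MPa
Remaining pressure to be supplied by serpentinite: 4.450×10^8 − 3.408×10^7 = 4.109×10^8 Pa
Additional depth in serpentinite = 4.109×10^8 Pa / (2560 kg/m³ × 9.81 m/s²) = 16363 m
Total depth = 1579 m + 16363 m = 17942 m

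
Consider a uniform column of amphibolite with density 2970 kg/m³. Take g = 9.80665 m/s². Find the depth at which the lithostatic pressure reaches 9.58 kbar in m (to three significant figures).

32900 m

h = P/(ρg) = 9.58 kbar / (2970 kg/m³ × 9.80665 m/s²) = 9.580×10^8 Pa / 29126 Pa/m = 32892 m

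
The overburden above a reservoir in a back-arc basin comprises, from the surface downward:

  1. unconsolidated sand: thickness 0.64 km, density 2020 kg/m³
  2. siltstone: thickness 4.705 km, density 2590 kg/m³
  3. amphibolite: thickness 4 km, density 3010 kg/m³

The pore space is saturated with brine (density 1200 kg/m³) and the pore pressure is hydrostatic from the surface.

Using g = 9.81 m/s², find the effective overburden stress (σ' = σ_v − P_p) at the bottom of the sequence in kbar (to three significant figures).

1.40 kbar

Overburden (lithostatic) stress σ_v:
unconsolidated sand: 2020 kg/m³ × 9.81 m/s² × 640 m = 1.268×10^7 Pa = 12.68 MPa
siltstone: 2590 kg/m³ × 9.81 m/s² × 4705 m = 1.195×10^8 Pa = 119.5 MPa
amphibolite: 3010 kg/m³ × 9.81 m/s² × 4000 m = 1.181×10^8 Pa = 118.1 MPa
Total = 12.68 + 119.5 + 118.1 = 250.34 MPa
Pore pressure P_p = 1200 kg/m³ × 9.81 m/s² × 9345 m = 1.100×10^8 Pa = 110.0 MPa
Effective stress σ' = σ_v − P_p = 250.3 − 110.0 = 140.33 MPa = 1.4033 kbar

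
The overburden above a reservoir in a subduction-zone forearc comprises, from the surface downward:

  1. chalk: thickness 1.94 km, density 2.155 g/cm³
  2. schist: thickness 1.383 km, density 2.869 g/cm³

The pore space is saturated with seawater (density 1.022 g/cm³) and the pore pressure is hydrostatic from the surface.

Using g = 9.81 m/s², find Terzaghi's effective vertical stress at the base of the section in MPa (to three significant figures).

46.6 MPa

Overburden (lithostatic) stress σ_v:
chalk: 2155 kg/m³ × 9.81 m/s² × 1940 m = 4.101×10^7 Pa = 41.01 MPa
schist: 2869 kg/m³ × 9.81 m/s² × 1383 m = 3.892×10^7 Pa = 38.92 MPa
Total = 41.01 + 38.92 = 79.937 MPa
Pore pressure P_p = 1022 kg/m³ × 9.81 m/s² × 3323 m = 3.332×10^7 Pa = 33.32 MPa
Effective stress σ' = σ_v − P_p = 79.94 − 33.32 = 46.621 MPa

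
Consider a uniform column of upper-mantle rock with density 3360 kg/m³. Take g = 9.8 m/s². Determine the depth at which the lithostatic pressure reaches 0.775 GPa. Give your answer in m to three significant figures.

23500 m

h = P/(ρg) = 0.775 GPa / (3360 kg/m³ × 9.8 m/s²) = 7.750×10^8 Pa / 32928 Pa/m = 23536 m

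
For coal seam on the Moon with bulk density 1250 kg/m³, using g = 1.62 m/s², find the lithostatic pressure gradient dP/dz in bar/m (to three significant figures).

dP/dz = ρg = 1250 kg/m³ × 1.62 m/s² = 2025.0 Pa/m
= 2025.0 Pa/m × (1 bar/m / 1.0000×10^5 Pa/m) = 0.020250 bar/m

0.0203 bar/m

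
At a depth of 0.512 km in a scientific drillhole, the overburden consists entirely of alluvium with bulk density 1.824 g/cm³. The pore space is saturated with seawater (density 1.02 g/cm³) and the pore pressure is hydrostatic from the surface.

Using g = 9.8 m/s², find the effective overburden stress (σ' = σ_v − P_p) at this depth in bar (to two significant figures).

40 bar

Overburden (lithostatic) stress σ_v:
alluvium: 1824 kg/m³ × 9.8 m/s² × 512 m = 9.152×10^6 Pa = 9.152 MPa
Pore pressure P_p = 1020 kg/m³ × 9.8 m/s² × 512 m = 5.118×10^6 Pa = 5.118 MPa
Effective stress σ' = σ_v − P_p = 9.152 − 5.118 = 4.0342 MPa = 40.342 bar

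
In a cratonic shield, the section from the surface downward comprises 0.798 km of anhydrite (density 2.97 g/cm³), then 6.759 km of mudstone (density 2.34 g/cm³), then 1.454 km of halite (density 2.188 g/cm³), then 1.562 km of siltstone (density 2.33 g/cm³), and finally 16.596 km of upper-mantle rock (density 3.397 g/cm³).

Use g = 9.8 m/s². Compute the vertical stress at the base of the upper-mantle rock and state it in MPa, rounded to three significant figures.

anhydrite: 2970 kg/m³ × 9.8 m/s² × 798 m = 2.323×10^7 Pa = 23.23 MPa
mudstone: 2340 kg/m³ × 9.8 m/s² × 6759 m = 1.550×10^8 Pa = 155.0 MPa
halite: 2188 kg/m³ × 9.8 m/s² × 1454 m = 3.118×10^7 Pa = 31.18 MPa
siltstone: 2330 kg/m³ × 9.8 m/s² × 1562 m = 3.567×10^7 Pa = 35.67 MPa
upper-mantle rock: 3397 kg/m³ × 9.8 m/s² × 16596 m = 5.525×10^8 Pa = 552.5 MPa
Total = 23.23 + 155.0 + 31.18 + 35.67 + 552.5 = 797.56 MPa

798 MPa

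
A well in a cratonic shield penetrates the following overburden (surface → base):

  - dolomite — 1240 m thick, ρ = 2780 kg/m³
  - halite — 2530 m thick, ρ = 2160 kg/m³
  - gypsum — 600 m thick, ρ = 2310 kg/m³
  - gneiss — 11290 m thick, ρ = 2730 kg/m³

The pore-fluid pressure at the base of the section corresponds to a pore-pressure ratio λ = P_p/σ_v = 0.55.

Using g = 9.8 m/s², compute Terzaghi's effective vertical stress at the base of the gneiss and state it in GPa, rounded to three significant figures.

0.181 GPa

Overburden (lithostatic) stress σ_v:
dolomite: 2780 kg/m³ × 9.8 m/s² × 1240 m = 3.378×10^7 Pa = 33.78 MPa
halite: 2160 kg/m³ × 9.8 m/s² × 2530 m = 5.356×10^7 Pa = 53.56 MPa
gypsum: 2310 kg/m³ × 9.8 m/s² × 600 m = 1.358×10^7 Pa = 13.58 MPa
gneiss: 2730 kg/m³ × 9.8 m/s² × 11290 m = 3.021×10^8 Pa = 302.1 MPa
Total = 33.78 + 53.56 + 13.58 + 302.1 = 402.97 MPa
Pore pressure P_p = λ·σ_v = 0.55 × 403.0 MPa = 221.6 MPa
Effective stress σ' = σ_v − P_p = 403.0 − 221.6 = 181.34 MPa = 0.18134 GPa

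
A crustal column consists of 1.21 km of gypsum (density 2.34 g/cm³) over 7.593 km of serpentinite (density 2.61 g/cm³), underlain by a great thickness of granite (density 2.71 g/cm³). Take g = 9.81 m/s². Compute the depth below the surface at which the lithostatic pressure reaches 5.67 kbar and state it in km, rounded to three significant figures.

Pressure at base of upper layers: 2340×9.81×1210 + 2610×9.81×7593 = 2.222×10^8 Pa = 2.222 kbar
Remaining pressure to be supplied by granite: 5.670×10^8 − 2.222×10^8 = 3.448×10^8 Pa
Additional depth in granite = 3.448×10^8 Pa / (2710 kg/m³ × 9.81 m/s²) = 12970 m
Total depth = 8803 m + 12970 m = 21773 m
= 21.773 km

21.8 km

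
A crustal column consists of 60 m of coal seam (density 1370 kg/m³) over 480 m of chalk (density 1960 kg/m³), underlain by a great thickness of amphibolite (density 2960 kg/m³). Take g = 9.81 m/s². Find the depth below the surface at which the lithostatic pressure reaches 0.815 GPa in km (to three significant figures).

Pressure at base of upper layers: 1370×9.81×60 + 1960×9.81×480 = 1.004×10^7 Pa = 0.01004 GPa
Remaining pressure to be supplied by amphibolite: 8.150×10^8 − 1.004×10^7 = 8.050×10^8 Pa
Additional depth in amphibolite = 8.050×10^8 Pa / (2960 kg/m³ × 9.81 m/s²) = 27721 m
Total depth = 540 m + 27721 m = 28261 m
= 28.261 km

28.3 km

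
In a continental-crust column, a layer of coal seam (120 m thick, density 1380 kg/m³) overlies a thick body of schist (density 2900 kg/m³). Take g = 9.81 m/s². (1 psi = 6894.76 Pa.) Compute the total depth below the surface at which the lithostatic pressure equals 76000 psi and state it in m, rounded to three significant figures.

18500 m

Pressure at base of upper layers: 1380×9.81×120 = 1.625×10^6 Pa = 235.6 psi
Remaining pressure to be supplied by schist: 5.240×10^8 − 1.625×10^6 = 5.224×10^8 Pa
Additional depth in schist = 5.224×10^8 Pa / (2900 kg/m³ × 9.81 m/s²) = 18362 m
Total depth = 120 m + 18362 m = 18482 m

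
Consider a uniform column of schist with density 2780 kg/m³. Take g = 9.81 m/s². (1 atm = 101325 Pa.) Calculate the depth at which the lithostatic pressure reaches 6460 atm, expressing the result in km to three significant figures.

h = P/(ρg) = 6460 atm / (2780 kg/m³ × 9.81 m/s²) = 6.546×10^8 Pa / 27272 Pa/m = 24001 m
= 24.001 km

24.0 km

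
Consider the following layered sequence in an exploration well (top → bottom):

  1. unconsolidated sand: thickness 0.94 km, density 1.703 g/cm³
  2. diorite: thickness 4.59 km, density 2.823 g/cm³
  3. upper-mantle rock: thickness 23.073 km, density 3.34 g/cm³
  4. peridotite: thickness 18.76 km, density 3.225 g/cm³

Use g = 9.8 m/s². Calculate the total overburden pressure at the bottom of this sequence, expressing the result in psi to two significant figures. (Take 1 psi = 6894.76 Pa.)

unconsolidated sand: 1703 kg/m³ × 9.8 m/s² × 940 m = 1.569×10^7 Pa = 2275 psi
diorite: 2823 kg/m³ × 9.8 m/s² × 4590 m = 1.270×10^8 Pa = 18417 psi
upper-mantle rock: 3340 kg/m³ × 9.8 m/s² × 23073 m = 7.552×10^8 Pa = 1.095×10^5 psi
peridotite: 3225 kg/m³ × 9.8 m/s² × 18760 m = 5.929×10^8 Pa = 85994 psi
Total = 2275 + 18417 + 1.095×10^5 + 85994 = 2.1622×10^5 psi

220000 psi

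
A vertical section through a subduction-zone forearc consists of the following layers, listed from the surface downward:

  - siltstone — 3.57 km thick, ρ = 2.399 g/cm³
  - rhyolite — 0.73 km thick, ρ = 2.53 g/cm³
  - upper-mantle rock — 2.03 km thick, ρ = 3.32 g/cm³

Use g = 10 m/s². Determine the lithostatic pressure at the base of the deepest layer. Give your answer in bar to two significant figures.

1700 bar

siltstone: 2399 kg/m³ × 10 m/s² × 3570 m = 8.564×10^7 Pa = 856.4 bar
rhyolite: 2530 kg/m³ × 10 m/s² × 730 m = 1.847×10^7 Pa = 184.7 bar
upper-mantle rock: 3320 kg/m³ × 10 m/s² × 2030 m = 6.740×10^7 Pa = 674.0 bar
Total = 856.4 + 184.7 + 674.0 = 1715.1 bar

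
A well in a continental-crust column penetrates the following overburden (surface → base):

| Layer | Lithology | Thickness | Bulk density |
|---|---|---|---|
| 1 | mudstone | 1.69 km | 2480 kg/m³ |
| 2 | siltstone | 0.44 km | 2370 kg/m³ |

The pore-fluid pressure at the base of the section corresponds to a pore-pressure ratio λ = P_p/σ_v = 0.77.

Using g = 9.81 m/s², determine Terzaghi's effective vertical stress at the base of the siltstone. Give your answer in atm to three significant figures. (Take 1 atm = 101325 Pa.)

Overburden (lithostatic) stress σ_v:
mudstone: 2480 kg/m³ × 9.81 m/s² × 1690 m = 4.112×10^7 Pa = 41.12 MPa
siltstone: 2370 kg/m³ × 9.81 m/s² × 440 m = 1.023×10^7 Pa = 10.23 MPa
Total = 41.12 + 10.23 = 51.346 MPa
Pore pressure P_p = λ·σ_v = 0.77 × 51.35 MPa = 39.54 MPa
Effective stress σ' = σ_v − P_p = 51.35 − 39.54 = 11.809 MPa = 116.55 atm

117 atm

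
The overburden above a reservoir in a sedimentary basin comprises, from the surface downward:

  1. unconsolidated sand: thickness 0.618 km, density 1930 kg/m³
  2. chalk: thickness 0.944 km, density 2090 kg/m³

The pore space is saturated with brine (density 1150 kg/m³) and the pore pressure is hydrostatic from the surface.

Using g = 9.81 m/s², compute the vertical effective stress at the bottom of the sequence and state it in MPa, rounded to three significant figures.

Overburden (lithostatic) stress σ_v:
unconsolidated sand: 1930 kg/m³ × 9.81 m/s² × 618 m = 1.170×10^7 Pa = 11.70 MPa
chalk: 2090 kg/m³ × 9.81 m/s² × 944 m = 1.935×10^7 Pa = 19.35 MPa
Total = 11.70 + 19.35 = 31.056 MPa
Pore pressure P_p = 1150 kg/m³ × 9.81 m/s² × 1562 m = 1.762×10^7 Pa = 17.62 MPa
Effective stress σ' = σ_v − P_p = 31.06 − 17.62 = 13.434 MPa

13.4 MPa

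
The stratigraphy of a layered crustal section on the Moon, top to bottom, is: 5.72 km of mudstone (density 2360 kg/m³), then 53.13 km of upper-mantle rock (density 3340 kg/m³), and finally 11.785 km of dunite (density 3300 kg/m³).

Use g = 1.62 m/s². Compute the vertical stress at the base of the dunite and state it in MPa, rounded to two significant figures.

mudstone: 2360 kg/m³ × 1.62 m/s² × 5720 m = 2.187×10^7 Pa = 21.87 MPa
upper-mantle rock: 3340 kg/m³ × 1.62 m/s² × 53130 m = 2.875×10^8 Pa = 287.5 MPa
dunite: 3300 kg/m³ × 1.62 m/s² × 11785 m = 6.300×10^7 Pa = 63.00 MPa
Total = 21.87 + 287.5 + 63.00 = 372.35 MPa

370 MPa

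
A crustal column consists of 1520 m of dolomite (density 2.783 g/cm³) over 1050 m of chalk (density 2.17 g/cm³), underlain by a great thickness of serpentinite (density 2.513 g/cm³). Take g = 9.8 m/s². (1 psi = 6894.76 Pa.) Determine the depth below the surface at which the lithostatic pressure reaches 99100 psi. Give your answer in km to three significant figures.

27.7 km

Pressure at base of upper layers: 2783×9.8×1520 + 2170×9.8×1050 = 6.378×10^7 Pa = 9251 psi
Remaining pressure to be supplied by serpentinite: 6.833×10^8 − 6.378×10^7 = 6.195×10^8 Pa
Additional depth in serpentinite = 6.195×10^8 Pa / (2513 kg/m³ × 9.8 m/s²) = 25154 m
Total depth = 2570 m + 25154 m = 27724 m
= 27.724 km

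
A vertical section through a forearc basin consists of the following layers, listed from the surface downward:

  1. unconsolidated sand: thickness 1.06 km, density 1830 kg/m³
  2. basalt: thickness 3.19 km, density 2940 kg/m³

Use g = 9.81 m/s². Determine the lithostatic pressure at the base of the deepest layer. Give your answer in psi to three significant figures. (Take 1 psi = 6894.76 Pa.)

16100 psi

unconsolidated sand: 1830 kg/m³ × 9.81 m/s² × 1060 m = 1.903×10^7 Pa = 2760 psi
basalt: 2940 kg/m³ × 9.81 m/s² × 3190 m = 9.200×10^7 Pa = 13344 psi
Total = 2760 + 13344 = 16104 psi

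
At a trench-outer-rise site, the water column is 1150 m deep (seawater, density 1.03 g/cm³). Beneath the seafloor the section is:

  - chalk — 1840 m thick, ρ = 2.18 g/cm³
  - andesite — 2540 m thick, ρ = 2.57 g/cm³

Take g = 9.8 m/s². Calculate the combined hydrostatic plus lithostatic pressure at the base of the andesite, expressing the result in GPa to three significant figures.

seawater: 1030 kg/m³ × 9.8 m/s² × 1150 m = 1.161×10^7 Pa = 0.01161 GPa
chalk: 2180 kg/m³ × 9.8 m/s² × 1840 m = 3.931×10^7 Pa = 0.03931 GPa
andesite: 2570 kg/m³ × 9.8 m/s² × 2540 m = 6.397×10^7 Pa = 0.06397 GPa
Total = 0.01161 + 0.03931 + 0.06397 = 0.11489 GPa

0.115 GPa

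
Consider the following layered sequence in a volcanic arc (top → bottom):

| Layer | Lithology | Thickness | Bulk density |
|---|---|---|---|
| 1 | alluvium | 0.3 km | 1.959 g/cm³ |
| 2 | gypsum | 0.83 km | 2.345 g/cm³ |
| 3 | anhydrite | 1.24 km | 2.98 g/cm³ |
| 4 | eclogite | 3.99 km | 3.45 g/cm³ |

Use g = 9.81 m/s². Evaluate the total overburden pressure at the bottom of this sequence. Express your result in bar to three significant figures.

1960 bar

alluvium: 1959 kg/m³ × 9.81 m/s² × 300 m = 5.765×10^6 Pa = 57.65 bar
gypsum: 2345 kg/m³ × 9.81 m/s² × 830 m = 1.909×10^7 Pa = 190.9 bar
anhydrite: 2980 kg/m³ × 9.81 m/s² × 1240 m = 3.625×10^7 Pa = 362.5 bar
eclogite: 3450 kg/m³ × 9.81 m/s² × 3990 m = 1.350×10^8 Pa = 1350 bar
Total = 57.65 + 190.9 + 362.5 + 1350 = 1961.5 bar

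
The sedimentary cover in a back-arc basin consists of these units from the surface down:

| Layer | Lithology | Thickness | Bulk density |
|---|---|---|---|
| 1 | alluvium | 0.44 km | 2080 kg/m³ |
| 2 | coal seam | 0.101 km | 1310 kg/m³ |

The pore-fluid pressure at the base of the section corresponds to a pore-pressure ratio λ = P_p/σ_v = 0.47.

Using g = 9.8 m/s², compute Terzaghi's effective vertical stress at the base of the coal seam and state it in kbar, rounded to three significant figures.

0.0544 kbar

Overburden (lithostatic) stress σ_v:
alluvium: 2080 kg/m³ × 9.8 m/s² × 440 m = 8.969×10^6 Pa = 8.969 MPa
coal seam: 1310 kg/m³ × 9.8 m/s² × 101 m = 1.297×10^6 Pa = 1.297 MPa
Total = 8.969 + 1.297 = 10.266 MPa
Pore pressure P_p = λ·σ_v = 0.47 × 10.27 MPa = 4.825 MPa
Effective stress σ' = σ_v − P_p = 10.27 − 4.825 = 5.4408 MPa = 0.054408 kbar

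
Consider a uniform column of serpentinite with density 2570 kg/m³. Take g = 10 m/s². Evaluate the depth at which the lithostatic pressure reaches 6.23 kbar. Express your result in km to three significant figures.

h = P/(ρg) = 6.23 kbar / (2570 kg/m³ × 10 m/s²) = 6.230×10^8 Pa / 25700 Pa/m = 24241 m
= 24.241 km

24.2 km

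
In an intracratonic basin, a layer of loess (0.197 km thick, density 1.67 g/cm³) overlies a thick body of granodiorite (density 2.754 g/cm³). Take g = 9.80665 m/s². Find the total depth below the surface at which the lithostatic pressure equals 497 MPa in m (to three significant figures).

Pressure at base of upper layers: 1670×9.80665×197 = 3.226×10^6 Pa = 3.226 MPa
Remaining pressure to be supplied by granodiorite: 4.970×10^8 − 3.226×10^6 = 4.938×10^8 Pa
Additional depth in granodiorite = 4.938×10^8 Pa / (2754 kg/m³ × 9.80665 m/s²) = 18283 m
Total depth = 197 m + 18283 m = 18480 m

18500 m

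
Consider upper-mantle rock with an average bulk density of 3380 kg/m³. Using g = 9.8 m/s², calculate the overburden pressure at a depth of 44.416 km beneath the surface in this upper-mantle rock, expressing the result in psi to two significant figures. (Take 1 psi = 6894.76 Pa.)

210000 psi

upper-mantle rock: 3380 kg/m³ × 9.8 m/s² × 44416 m = 1.471×10^9 Pa = 2.134×10^5 psi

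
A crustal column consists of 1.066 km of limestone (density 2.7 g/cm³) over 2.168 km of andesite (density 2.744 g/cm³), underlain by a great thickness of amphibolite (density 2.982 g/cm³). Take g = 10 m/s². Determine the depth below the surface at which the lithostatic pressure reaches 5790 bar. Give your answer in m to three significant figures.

19700 m

Pressure at base of upper layers: 2700×10×1066 + 2744×10×2168 = 8.827×10^7 Pa = 882.7 bar
Remaining pressure to be supplied by amphibolite: 5.790×10^8 − 8.827×10^7 = 4.907×10^8 Pa
Additional depth in amphibolite = 4.907×10^8 Pa / (2982 kg/m³ × 10 m/s²) = 16456 m
Total depth = 3234 m + 16456 m = 19690 m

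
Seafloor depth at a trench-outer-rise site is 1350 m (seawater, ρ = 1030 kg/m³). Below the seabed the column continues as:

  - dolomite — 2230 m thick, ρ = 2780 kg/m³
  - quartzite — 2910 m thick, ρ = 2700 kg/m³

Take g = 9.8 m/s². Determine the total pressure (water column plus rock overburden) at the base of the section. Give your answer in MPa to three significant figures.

seawater: 1030 kg/m³ × 9.8 m/s² × 1350 m = 1.363×10^7 Pa = 13.63 MPa
dolomite: 2780 kg/m³ × 9.8 m/s² × 2230 m = 6.075×10^7 Pa = 60.75 MPa
quartzite: 2700 kg/m³ × 9.8 m/s² × 2910 m = 7.700×10^7 Pa = 77.00 MPa
Total = 13.63 + 60.75 + 77.00 = 151.38 MPa

151 MPa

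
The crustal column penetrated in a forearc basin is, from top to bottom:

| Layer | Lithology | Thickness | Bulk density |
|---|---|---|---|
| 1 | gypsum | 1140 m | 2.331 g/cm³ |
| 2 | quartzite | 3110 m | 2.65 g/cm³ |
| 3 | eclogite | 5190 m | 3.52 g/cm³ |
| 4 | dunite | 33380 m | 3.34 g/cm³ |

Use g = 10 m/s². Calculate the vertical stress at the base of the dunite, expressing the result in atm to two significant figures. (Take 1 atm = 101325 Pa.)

14000 atm

gypsum: 2331 kg/m³ × 10 m/s² × 1140 m = 2.657×10^7 Pa = 262.3 atm
quartzite: 2650 kg/m³ × 10 m/s² × 3110 m = 8.242×10^7 Pa = 813.4 atm
eclogite: 3520 kg/m³ × 10 m/s² × 5190 m = 1.827×10^8 Pa = 1803 atm
dunite: 3340 kg/m³ × 10 m/s² × 33380 m = 1.115×10^9 Pa = 11003 atm
Total = 262.3 + 813.4 + 1803 + 11003 = 13882 atm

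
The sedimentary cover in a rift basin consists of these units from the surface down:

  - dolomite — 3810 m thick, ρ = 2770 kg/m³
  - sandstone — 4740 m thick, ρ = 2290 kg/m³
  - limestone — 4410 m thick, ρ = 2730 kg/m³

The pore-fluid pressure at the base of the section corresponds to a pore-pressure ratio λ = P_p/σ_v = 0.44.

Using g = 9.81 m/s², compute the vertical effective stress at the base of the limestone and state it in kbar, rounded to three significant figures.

Overburden (lithostatic) stress σ_v:
dolomite: 2770 kg/m³ × 9.81 m/s² × 3810 m = 1.035×10^8 Pa = 103.5 MPa
sandstone: 2290 kg/m³ × 9.81 m/s² × 4740 m = 1.065×10^8 Pa = 106.5 MPa
limestone: 2730 kg/m³ × 9.81 m/s² × 4410 m = 1.181×10^8 Pa = 118.1 MPa
Total = 103.5 + 106.5 + 118.1 = 328.12 MPa
Pore pressure P_p = λ·σ_v = 0.44 × 328.1 MPa = 144.4 MPa
Effective stress σ' = σ_v − P_p = 328.1 − 144.4 = 183.75 MPa = 1.8375 kbar

1.84 kbar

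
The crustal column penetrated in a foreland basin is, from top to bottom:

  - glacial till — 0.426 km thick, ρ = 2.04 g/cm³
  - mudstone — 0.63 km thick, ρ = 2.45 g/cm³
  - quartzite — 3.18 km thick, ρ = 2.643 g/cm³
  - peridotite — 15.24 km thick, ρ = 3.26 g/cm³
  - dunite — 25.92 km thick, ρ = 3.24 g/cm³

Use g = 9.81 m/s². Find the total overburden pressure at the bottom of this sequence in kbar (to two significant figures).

14 kbar

glacial till: 2040 kg/m³ × 9.81 m/s² × 426 m = 8.525×10^6 Pa = 0.08525 kbar
mudstone: 2450 kg/m³ × 9.81 m/s² × 630 m = 1.514×10^7 Pa = 0.1514 kbar
quartzite: 2643 kg/m³ × 9.81 m/s² × 3180 m = 8.245×10^7 Pa = 0.8245 kbar
peridotite: 3260 kg/m³ × 9.81 m/s² × 15240 m = 4.874×10^8 Pa = 4.874 kbar
dunite: 3240 kg/m³ × 9.81 m/s² × 25920 m = 8.239×10^8 Pa = 8.239 kbar
Total = 0.08525 + 0.1514 + 0.8245 + 4.874 + 8.239 = 14.174 kbar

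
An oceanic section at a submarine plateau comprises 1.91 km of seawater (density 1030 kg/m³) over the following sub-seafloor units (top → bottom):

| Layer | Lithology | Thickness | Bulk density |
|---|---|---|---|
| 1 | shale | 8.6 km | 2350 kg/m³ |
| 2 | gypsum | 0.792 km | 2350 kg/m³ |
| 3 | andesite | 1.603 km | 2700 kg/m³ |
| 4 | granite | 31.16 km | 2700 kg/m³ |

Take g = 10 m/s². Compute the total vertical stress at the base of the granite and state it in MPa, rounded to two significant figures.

1100 MPa

seawater: 1030 kg/m³ × 10 m/s² × 1910 m = 1.967×10^7 Pa = 19.67 MPa
shale: 2350 kg/m³ × 10 m/s² × 8600 m = 2.021×10^8 Pa = 202.1 MPa
gypsum: 2350 kg/m³ × 10 m/s² × 792 m = 1.861×10^7 Pa = 18.61 MPa
andesite: 2700 kg/m³ × 10 m/s² × 1603 m = 4.328×10^7 Pa = 43.28 MPa
granite: 2700 kg/m³ × 10 m/s² × 31160 m = 8.413×10^8 Pa = 841.3 MPa
Total = 19.67 + 202.1 + 18.61 + 43.28 + 841.3 = 1125.0 MPa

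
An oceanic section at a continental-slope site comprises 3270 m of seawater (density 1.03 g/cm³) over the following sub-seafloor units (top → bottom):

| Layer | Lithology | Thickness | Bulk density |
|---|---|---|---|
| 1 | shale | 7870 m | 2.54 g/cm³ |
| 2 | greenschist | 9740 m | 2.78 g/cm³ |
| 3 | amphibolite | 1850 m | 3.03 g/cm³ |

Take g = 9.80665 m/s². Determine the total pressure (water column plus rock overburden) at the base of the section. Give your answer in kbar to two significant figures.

seawater: 1030 kg/m³ × 9.80665 m/s² × 3270 m = 3.303×10^7 Pa = 0.3303 kbar
shale: 2540 kg/m³ × 9.80665 m/s² × 7870 m = 1.960×10^8 Pa = 1.960 kbar
greenschist: 2780 kg/m³ × 9.80665 m/s² × 9740 m = 2.655×10^8 Pa = 2.655 kbar
amphibolite: 3030 kg/m³ × 9.80665 m/s² × 1850 m = 5.497×10^7 Pa = 0.5497 kbar
Total = 0.3303 + 1.960 + 2.655 + 0.5497 = 5.4957 kbar

5.5 kbar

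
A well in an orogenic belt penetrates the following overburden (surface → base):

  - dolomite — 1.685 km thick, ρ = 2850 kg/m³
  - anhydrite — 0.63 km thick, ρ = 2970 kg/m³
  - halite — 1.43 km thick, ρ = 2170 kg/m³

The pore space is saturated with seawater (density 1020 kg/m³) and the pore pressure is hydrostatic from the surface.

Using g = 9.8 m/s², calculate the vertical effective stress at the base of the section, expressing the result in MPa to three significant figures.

58.4 MPa

Overburden (lithostatic) stress σ_v:
dolomite: 2850 kg/m³ × 9.8 m/s² × 1685 m = 4.706×10^7 Pa = 47.06 MPa
anhydrite: 2970 kg/m³ × 9.8 m/s² × 630 m = 1.834×10^7 Pa = 18.34 MPa
halite: 2170 kg/m³ × 9.8 m/s² × 1430 m = 3.041×10^7 Pa = 30.41 MPa
Total = 47.06 + 18.34 + 30.41 = 95.809 MPa
Pore pressure P_p = 1020 kg/m³ × 9.8 m/s² × 3745 m = 3.744×10^7 Pa = 37.44 MPa
Effective stress σ' = σ_v − P_p = 95.81 − 37.44 = 58.374 MPa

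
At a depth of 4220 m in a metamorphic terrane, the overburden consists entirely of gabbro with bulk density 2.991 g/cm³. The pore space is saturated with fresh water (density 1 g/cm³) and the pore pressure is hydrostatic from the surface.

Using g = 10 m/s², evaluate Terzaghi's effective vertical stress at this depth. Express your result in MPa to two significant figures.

Overburden (lithostatic) stress σ_v:
gabbro: 2991 kg/m³ × 10 m/s² × 4220 m = 1.262×10^8 Pa = 126.2 MPa
Pore pressure P_p = 1000 kg/m³ × 10 m/s² × 4220 m = 4.220×10^7 Pa = 42.20 MPa
Effective stress σ' = σ_v − P_p = 126.2 − 42.20 = 84.020 MPa

84 MPa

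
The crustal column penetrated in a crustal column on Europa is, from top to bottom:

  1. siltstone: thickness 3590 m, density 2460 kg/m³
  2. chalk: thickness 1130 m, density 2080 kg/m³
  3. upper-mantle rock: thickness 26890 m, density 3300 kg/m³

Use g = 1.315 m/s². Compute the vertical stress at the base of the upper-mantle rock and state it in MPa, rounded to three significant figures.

131 MPa

siltstone: 2460 kg/m³ × 1.315 m/s² × 3590 m = 1.161×10^7 Pa = 11.61 MPa
chalk: 2080 kg/m³ × 1.315 m/s² × 1130 m = 3.091×10^6 Pa = 3.091 MPa
upper-mantle rock: 3300 kg/m³ × 1.315 m/s² × 26890 m = 1.167×10^8 Pa = 116.7 MPa
Total = 11.61 + 3.091 + 116.7 = 131.39 MPa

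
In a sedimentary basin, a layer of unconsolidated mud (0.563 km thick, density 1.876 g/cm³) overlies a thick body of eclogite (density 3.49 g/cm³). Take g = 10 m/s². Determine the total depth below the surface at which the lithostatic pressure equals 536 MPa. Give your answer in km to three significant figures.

15.6 km

Pressure at base of upper layers: 1876×10×563 = 1.056×10^7 Pa = 10.56 MPa
Remaining pressure to be supplied by eclogite: 5.360×10^8 − 1.056×10^7 = 5.254×10^8 Pa
Additional depth in eclogite = 5.254×10^8 Pa / (3490 kg/m³ × 10 m/s²) = 15056 m
Total depth = 563 m + 15056 m = 15619 m
= 15.619 km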